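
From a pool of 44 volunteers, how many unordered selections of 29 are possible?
C(44,29) = 44!/(29!×15!) = 229911617056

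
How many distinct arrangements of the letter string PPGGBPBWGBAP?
12! / (1! × 4! × 3! × 3! × 1!) = 554400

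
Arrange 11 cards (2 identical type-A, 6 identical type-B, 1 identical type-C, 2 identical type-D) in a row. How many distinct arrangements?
11! / (2! × 6! × 1! × 2!) = 13860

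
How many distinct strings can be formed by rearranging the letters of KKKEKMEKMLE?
11! / (2! × 1! × 3! × 5!) = 27720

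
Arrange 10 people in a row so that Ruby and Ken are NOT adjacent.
Total - adjacent = 10! - (10-1)!×2 = 3628800 - 725760 = 2903040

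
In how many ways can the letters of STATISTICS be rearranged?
10! / (3! × 3! × 1! × 2! × 1!) = 50400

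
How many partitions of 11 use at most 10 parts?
By conjugation, equals partitions of 11 into parts ≤ 10. Let r_j(i) = number of partitions of i into parts ≤ j, for i = 0..11. r_1(i) = 1 for all i; r_j(i) = r_{j-1}(i) + r_j(i-j). Rows j = 2..10: ≤2: 1 1 2 2 3 3 4 4 5 5 6 6; ≤3: 1 1 2 3 4 5 7 8 10 12 14 16; ≤4: 1 1 2 3 5 6 9 11 15 18 23 27; ≤5: 1 1 2 3 5 7 10 13 18 23 30 37; ≤6: 1 1 2 3 5 7 11 14 20 26 35 44; ≤7: 1 1 2 3 5 7 11 15 21 28 38 49; ≤8: 1 1 2 3 5 7 11 15 22 29 40 52; ≤9: 1 1 2 3 5 7 11 15 22 30 41 54; ≤10: 1 1 2 3 5 7 11 15 22 30 42 55. r_10(11) = 55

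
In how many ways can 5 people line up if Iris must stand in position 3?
Fix one position: (5-1)! = 24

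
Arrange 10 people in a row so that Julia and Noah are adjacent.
Treat as block: (10-1)! × 2! = 362880 × 2 = 725760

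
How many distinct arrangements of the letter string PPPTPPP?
7! / (1! × 6!) = 7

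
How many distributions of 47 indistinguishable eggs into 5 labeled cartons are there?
C(47+5-1, 5-1) = C(51, 4) = 249900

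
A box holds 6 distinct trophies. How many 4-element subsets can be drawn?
C(6,4) = 6!/(4!×2!) = 15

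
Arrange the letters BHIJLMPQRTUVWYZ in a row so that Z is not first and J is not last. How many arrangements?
By inclusion-exclusion: 15! - 2×(15-1)! + (15-2)! = 1307674368000 - 174356582400 + 6227020800 = 1139544806400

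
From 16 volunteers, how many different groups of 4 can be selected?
C(16,4) = 16!/(4!×12!) = 1820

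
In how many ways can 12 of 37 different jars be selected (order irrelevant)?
C(37,12) = 37!/(12!×25!) = 1852482996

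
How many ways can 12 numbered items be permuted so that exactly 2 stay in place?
Choose the 2 fixed points C(12,2) = 66, derange the rest: !10 = Σ_{j=0}^{10} (-1)^j·10!/j! = 3628800 - 3628800 + 1814400 - 604800 + 151200 - 30240 + 5040 - 720 + 90 - 10 + 1 = 1334961. Product = 66 × 1334961 = 88107426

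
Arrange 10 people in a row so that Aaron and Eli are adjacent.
Treat as block: (10-1)! × 2! = 362880 × 2 = 725760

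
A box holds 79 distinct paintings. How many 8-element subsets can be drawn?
C(79,8) = 79!/(8!×71!) = 26088783435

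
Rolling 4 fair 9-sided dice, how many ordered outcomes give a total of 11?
Coefficient of x^11 in (x + x² + ... + x^9)^4. By inclusion-exclusion on dice exceeding 9: Σ_j (-1)^j C(4,j)·C(11-1-9j, 3) = C(4,0)·C(10,3) = 1·120 = 120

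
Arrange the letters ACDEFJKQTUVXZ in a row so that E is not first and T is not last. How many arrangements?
By inclusion-exclusion: 13! - 2×(13-1)! + (13-2)! = 6227020800 - 958003200 + 39916800 = 5308934400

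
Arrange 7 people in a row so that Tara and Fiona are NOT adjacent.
Total - adjacent = 7! - (7-1)!×2 = 5040 - 1440 = 3600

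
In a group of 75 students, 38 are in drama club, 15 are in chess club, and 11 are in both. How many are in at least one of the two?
|A∪B| = |A| + |B| - |A∩B| = 38 + 15 - 11 = 42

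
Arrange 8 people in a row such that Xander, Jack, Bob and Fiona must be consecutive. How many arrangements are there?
Treat the 4 as one block: (8-4+1)! × 4! = 120 × 24 = 2880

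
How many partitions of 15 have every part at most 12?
Let r_j(i) = number of partitions of i into parts ≤ j, for i = 0..15. r_1(i) = 1 for all i; r_j(i) = r_{j-1}(i) + r_j(i-j). Rows j = 2..12: ≤2: 1 1 2 2 3 3 4 4 5 5 6 6 7 7 8 8; ≤3: 1 1 2 3 4 5 7 8 10 12 14 16 19 21 24 27; ≤4: 1 1 2 3 5 6 9 11 15 18 23 27 34 39 47 54; ≤5: 1 1 2 3 5 7 10 13 18 23 30 37 47 57 70 84; ≤6: 1 1 2 3 5 7 11 14 20 26 35 44 58 71 90 110; ≤7: 1 1 2 3 5 7 11 15 21 28 38 49 65 82 105 131; ≤8: 1 1 2 3 5 7 11 15 22 29 40 52 70 89 116 146; ≤9: 1 1 2 3 5 7 11 15 22 30 41 54 73 94 123 157; ≤10: 1 1 2 3 5 7 11 15 22 30 42 55 75 97 128 164; ≤11: 1 1 2 3 5 7 11 15 22 30 42 56 76 99 131 169; ≤12: 1 1 2 3 5 7 11 15 22 30 42 56 77 100 133 172. r_12(15) = 172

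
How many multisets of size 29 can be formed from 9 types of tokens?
C(29+9-1, 9-1) = C(37, 8) = 38608020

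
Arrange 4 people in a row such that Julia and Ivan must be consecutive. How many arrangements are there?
Treat the 2 as one block: (4-2+1)! × 2! = 6 × 2 = 12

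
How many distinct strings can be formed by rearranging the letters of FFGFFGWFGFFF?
12! / (1! × 8! × 3!) = 1980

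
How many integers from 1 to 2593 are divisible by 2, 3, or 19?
⌊2593/2⌋+⌊2593/3⌋+⌊2593/19⌋ - ⌊2593/6⌋-⌊2593/38⌋-⌊2593/57⌋ + ⌊2593/114⌋ = 1296+864+136 - 432-68-45 + 22 = 1773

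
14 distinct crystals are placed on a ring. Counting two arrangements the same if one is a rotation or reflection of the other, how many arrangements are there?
(14-1)!/2 = 6227020800/2 = 3113510400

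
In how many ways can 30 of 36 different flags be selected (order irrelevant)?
C(36,30) = 36!/(30!×6!) = 1947792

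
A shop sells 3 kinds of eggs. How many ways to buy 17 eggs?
C(17+3-1, 3-1) = C(19, 2) = 171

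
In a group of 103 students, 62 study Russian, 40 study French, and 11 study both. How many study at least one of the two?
|A∪B| = |A| + |B| - |A∩B| = 62 + 40 - 11 = 91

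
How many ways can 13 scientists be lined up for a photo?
13! = 6227020800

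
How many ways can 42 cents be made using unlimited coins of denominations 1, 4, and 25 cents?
Coefficient of x^42 in 1/(1-x^1) · 1/(1-x^4) · 1/(1-x^25). Case on j = number of 25-cent coins (j = 0..1); remainder r = 42 - 25j is made from {1,4} in ⌊r/4⌋+1 ways. r = 42, 17 → 11 + 5 = 16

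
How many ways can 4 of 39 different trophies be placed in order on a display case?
P(39,4) = 39!/(39-4)! = 1974024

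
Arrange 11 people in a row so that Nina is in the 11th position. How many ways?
Fix one position: (11-1)! = 3628800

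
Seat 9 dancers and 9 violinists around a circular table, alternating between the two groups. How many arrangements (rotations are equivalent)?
Fix one of the dancers: (9-1)! ways for the remaining dancers, × 9! ways for the violinists = 40320 × 362880 = 14631321600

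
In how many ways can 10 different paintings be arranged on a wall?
10! = 3628800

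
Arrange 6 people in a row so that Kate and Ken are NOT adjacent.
Total - adjacent = 6! - (6-1)!×2 = 720 - 240 = 480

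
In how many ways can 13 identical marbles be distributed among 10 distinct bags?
C(13+10-1, 10-1) = C(22, 9) = 497420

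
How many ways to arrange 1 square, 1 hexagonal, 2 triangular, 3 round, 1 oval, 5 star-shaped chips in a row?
13! / (1! × 1! × 2! × 3! × 1! × 5!) = 4324320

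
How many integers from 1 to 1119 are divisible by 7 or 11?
⌊1119/7⌋ + ⌊1119/11⌋ - ⌊1119/77⌋ = 159 + 101 - 14 = 246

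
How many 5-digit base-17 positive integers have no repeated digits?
First digit: 16 choices (nonzero). Then descending: 16 × 16 × 15 × 14 × 13 = 698880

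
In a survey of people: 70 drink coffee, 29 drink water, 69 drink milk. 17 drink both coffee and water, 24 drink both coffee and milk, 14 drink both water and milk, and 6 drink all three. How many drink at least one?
|A∪B∪C| = 70+29+69-17-24-14+6 = 119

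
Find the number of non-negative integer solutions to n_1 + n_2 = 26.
C(26+2-1, 2-1) = C(27, 1) = 27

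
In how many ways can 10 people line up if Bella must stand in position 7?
Fix one position: (10-1)! = 362880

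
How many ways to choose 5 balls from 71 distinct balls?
C(71,5) = 71!/(5!×66!) = 13019909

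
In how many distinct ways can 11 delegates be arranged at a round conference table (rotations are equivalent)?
Circular: fix one position, arrange the rest. (11-1)! = 3628800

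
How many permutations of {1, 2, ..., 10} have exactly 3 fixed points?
Choose the 3 fixed points C(10,3) = 120, derange the rest: !7 = Σ_{j=0}^{7} (-1)^j·7!/j! = 5040 - 5040 + 2520 - 840 + 210 - 42 + 7 - 1 = 1854. Product = 120 × 1854 = 222480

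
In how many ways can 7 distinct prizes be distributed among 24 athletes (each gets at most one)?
P(24,7) = 24!/(24-7)! = 1744364160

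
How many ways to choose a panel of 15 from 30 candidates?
C(30,15) = 30!/(15!×15!) = 155117520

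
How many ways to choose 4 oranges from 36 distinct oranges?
C(36,4) = 36!/(4!×32!) = 58905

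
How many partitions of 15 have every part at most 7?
Let r_j(i) = number of partitions of i into parts ≤ j, for i = 0..15. r_1(i) = 1 for all i; r_j(i) = r_{j-1}(i) + r_j(i-j). Rows j = 2..7: ≤2: 1 1 2 2 3 3 4 4 5 5 6 6 7 7 8 8; ≤3: 1 1 2 3 4 5 7 8 10 12 14 16 19 21 24 27; ≤4: 1 1 2 3 5 6 9 11 15 18 23 27 34 39 47 54; ≤5: 1 1 2 3 5 7 10 13 18 23 30 37 47 57 70 84; ≤6: 1 1 2 3 5 7 11 14 20 26 35 44 58 71 90 110; ≤7: 1 1 2 3 5 7 11 15 21 28 38 49 65 82 105 131. r_7(15) = 131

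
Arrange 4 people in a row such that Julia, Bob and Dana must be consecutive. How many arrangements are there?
Treat the 3 as one block: (4-3+1)! × 3! = 2 × 6 = 12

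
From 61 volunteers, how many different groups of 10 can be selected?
C(61,10) = 61!/(10!×51!) = 90177170226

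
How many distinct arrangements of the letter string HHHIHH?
6! / (5! × 1!) = 6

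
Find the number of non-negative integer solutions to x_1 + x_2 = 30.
C(30+2-1, 2-1) = C(31, 1) = 31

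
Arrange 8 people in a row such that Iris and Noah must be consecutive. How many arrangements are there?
Treat the 2 as one block: (8-2+1)! × 2! = 5040 × 2 = 10080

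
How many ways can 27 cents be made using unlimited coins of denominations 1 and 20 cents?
Coefficient of x^27 in 1/(1-x^1) · 1/(1-x^20). Use j coins of 20 for j = 0..⌊27/20⌋ = 1, the rest in 1s: 1 + 1 = 2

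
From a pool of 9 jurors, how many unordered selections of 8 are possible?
C(9,8) = 9!/(8!×1!) = 9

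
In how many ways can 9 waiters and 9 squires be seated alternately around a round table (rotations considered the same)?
Fix one of the waiters: (9-1)! ways for the remaining waiters, × 9! ways for the squires = 40320 × 362880 = 14631321600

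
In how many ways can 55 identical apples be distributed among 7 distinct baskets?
C(55+7-1, 7-1) = C(61, 6) = 55525372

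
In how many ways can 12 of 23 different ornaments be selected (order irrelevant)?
C(23,12) = 23!/(12!×11!) = 1352078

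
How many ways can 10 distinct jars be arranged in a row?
10! = 3628800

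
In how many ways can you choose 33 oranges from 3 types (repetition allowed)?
C(33+3-1, 3-1) = C(35, 2) = 595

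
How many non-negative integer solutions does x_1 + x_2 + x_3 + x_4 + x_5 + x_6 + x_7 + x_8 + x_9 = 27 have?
C(27+9-1, 9-1) = C(35, 8) = 23535820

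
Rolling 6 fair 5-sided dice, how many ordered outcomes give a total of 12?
Coefficient of x^12 in (x + x² + ... + x^5)^6. By inclusion-exclusion on dice exceeding 5: Σ_j (-1)^j C(6,j)·C(12-1-5j, 5) = C(6,0)·C(11,5) - C(6,1)·C(6,5) = 1·462 - 6·6 = 426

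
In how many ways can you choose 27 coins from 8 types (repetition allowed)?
C(27+8-1, 8-1) = C(34, 7) = 5379616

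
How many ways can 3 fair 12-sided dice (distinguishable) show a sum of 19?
Coefficient of x^19 in (x + x² + ... + x^12)^3. By inclusion-exclusion on dice exceeding 12: Σ_j (-1)^j C(3,j)·C(19-1-12j, 2) = C(3,0)·C(18,2) - C(3,1)·C(6,2) = 1·153 - 3·15 = 108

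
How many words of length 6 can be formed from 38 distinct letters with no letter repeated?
P(38,6) = 38!/(38-6)! = 1987690320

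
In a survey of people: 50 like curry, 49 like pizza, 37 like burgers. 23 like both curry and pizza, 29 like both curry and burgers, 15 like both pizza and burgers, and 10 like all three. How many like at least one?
|A∪B∪C| = 50+49+37-23-29-15+10 = 79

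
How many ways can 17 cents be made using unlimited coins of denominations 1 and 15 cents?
Coefficient of x^17 in 1/(1-x^1) · 1/(1-x^15). Use j coins of 15 for j = 0..⌊17/15⌋ = 1, the rest in 1s: 1 + 1 = 2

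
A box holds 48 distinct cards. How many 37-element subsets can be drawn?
C(48,37) = 48!/(37!×11!) = 22595200368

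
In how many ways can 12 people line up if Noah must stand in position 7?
Fix one position: (12-1)! = 39916800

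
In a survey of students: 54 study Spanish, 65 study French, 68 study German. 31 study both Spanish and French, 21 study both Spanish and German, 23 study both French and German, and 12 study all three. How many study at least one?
|A∪B∪C| = 54+65+68-31-21-23+12 = 124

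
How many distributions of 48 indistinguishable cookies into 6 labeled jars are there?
C(48+6-1, 6-1) = C(53, 5) = 2869685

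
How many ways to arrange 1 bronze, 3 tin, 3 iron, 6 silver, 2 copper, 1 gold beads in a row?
16! / (1! × 3! × 3! × 6! × 2! × 1!) = 403603200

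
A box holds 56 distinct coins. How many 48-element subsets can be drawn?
C(56,48) = 56!/(48!×8!) = 1420494075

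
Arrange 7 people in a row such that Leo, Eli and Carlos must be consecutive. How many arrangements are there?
Treat the 3 as one block: (7-3+1)! × 3! = 120 × 6 = 720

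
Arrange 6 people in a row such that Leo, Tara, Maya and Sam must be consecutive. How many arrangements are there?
Treat the 4 as one block: (6-4+1)! × 4! = 6 × 24 = 144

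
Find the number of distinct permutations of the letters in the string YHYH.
4! / (2! × 2!) = 6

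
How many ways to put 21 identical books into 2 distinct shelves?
C(21+2-1, 2-1) = C(22, 1) = 22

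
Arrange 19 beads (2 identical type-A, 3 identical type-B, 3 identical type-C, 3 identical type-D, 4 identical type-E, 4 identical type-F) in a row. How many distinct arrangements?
19! / (2! × 3! × 3! × 3! × 4! × 4!) = 488864376000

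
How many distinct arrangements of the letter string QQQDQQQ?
7! / (1! × 6!) = 7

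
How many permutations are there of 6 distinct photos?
6! = 720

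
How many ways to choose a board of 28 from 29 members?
C(29,28) = 29!/(28!×1!) = 29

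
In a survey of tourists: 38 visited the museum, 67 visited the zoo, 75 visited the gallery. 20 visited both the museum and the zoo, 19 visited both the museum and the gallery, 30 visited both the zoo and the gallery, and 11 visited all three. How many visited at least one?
|A∪B∪C| = 38+67+75-20-19-30+11 = 122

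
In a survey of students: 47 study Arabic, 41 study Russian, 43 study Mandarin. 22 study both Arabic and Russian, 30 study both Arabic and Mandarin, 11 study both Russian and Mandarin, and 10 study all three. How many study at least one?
|A∪B∪C| = 47+41+43-22-30-11+10 = 78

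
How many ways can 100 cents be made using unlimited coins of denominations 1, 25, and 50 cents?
Coefficient of x^100 in 1/(1-x^1) · 1/(1-x^25) · 1/(1-x^50). Case on j = number of 50-cent coins (j = 0..2); remainder r = 100 - 50j is made from {1,25} in ⌊r/25⌋+1 ways. r = 100, 50, 0 → 5 + 3 + 1 = 9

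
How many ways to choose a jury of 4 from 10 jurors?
C(10,4) = 10!/(4!×6!) = 210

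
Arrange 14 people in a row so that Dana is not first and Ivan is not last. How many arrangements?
By inclusion-exclusion: 14! - 2×(14-1)! + (14-2)! = 87178291200 - 12454041600 + 479001600 = 75203251200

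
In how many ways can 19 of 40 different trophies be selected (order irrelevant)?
C(40,19) = 40!/(19!×21!) = 131282408400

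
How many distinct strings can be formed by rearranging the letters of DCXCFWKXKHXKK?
13! / (3! × 1! × 1! × 1! × 1! × 2! × 4!) = 21621600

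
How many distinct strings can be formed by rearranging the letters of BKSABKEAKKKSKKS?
15! / (2! × 3! × 2! × 1! × 7!) = 10810800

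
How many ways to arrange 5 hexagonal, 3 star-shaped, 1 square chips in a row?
9! / (5! × 3! × 1!) = 504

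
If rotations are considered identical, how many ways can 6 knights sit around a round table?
Circular: fix one position, arrange the rest. (6-1)! = 120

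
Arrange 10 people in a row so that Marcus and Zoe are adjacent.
Treat as block: (10-1)! × 2! = 362880 × 2 = 725760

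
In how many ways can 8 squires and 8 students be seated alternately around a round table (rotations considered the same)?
Fix one of the squires: (8-1)! ways for the remaining squires, × 8! ways for the students = 5040 × 40320 = 203212800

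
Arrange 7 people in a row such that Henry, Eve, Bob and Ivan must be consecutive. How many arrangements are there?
Treat the 4 as one block: (7-4+1)! × 4! = 24 × 24 = 576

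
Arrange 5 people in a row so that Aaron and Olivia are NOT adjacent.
Total - adjacent = 5! - (5-1)!×2 = 120 - 48 = 72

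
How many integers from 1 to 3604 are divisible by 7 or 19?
⌊3604/7⌋ + ⌊3604/19⌋ - ⌊3604/133⌋ = 514 + 189 - 27 = 676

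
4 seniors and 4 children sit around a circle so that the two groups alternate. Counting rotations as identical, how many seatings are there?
Fix one of the seniors: (4-1)! ways for the remaining seniors, × 4! ways for the children = 6 × 24 = 144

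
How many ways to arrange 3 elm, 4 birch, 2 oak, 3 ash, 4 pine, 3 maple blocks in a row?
19! / (3! × 4! × 2! × 3! × 4! × 3!) = 488864376000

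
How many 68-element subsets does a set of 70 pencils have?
C(70,68) = 70!/(68!×2!) = 2415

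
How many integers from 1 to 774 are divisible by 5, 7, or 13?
⌊774/5⌋+⌊774/7⌋+⌊774/13⌋ - ⌊774/35⌋-⌊774/65⌋-⌊774/91⌋ + ⌊774/455⌋ = 154+110+59 - 22-11-8 + 1 = 283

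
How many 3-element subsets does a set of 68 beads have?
C(68,3) = 68!/(3!×65!) = 50116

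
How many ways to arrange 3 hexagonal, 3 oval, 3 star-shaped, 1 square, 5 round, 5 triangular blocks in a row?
20! / (3! × 3! × 3! × 1! × 5! × 5!) = 782183001600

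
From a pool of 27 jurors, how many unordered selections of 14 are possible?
C(27,14) = 27!/(14!×13!) = 20058300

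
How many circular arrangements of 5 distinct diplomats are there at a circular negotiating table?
Circular: fix one position, arrange the rest. (5-1)! = 24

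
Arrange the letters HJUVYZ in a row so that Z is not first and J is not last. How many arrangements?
By inclusion-exclusion: 6! - 2×(6-1)! + (6-2)! = 720 - 240 + 24 = 504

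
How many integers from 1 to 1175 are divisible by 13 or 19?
⌊1175/13⌋ + ⌊1175/19⌋ - ⌊1175/247⌋ = 90 + 61 - 4 = 147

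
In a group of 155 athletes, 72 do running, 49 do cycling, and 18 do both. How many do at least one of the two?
|A∪B| = |A| + |B| - |A∩B| = 72 + 49 - 18 = 103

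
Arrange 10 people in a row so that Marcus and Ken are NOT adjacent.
Total - adjacent = 10! - (10-1)!×2 = 3628800 - 725760 = 2903040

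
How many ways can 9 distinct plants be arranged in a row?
9! = 362880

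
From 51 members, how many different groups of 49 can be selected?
C(51,49) = 51!/(49!×2!) = 1275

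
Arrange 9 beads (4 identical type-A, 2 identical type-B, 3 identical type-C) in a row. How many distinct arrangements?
9! / (4! × 2! × 3!) = 1260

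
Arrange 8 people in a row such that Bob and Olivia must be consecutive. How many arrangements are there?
Treat the 2 as one block: (8-2+1)! × 2! = 5040 × 2 = 10080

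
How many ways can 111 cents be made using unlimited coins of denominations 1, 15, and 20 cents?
Coefficient of x^111 in 1/(1-x^1) · 1/(1-x^15) · 1/(1-x^20). Case on j = number of 20-cent coins (j = 0..5); remainder r = 111 - 20j is made from {1,15} in ⌊r/15⌋+1 ways. r = 111, 91, 71, 51, 31, 11 → 8 + 7 + 5 + 4 + 3 + 1 = 28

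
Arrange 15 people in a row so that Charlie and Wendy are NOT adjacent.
Total - adjacent = 15! - (15-1)!×2 = 1307674368000 - 174356582400 = 1133317785600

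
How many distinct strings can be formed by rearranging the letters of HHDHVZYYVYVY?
12! / (1! × 1! × 4! × 3! × 3!) = 554400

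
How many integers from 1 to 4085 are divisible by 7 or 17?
⌊4085/7⌋ + ⌊4085/17⌋ - ⌊4085/119⌋ = 583 + 240 - 34 = 789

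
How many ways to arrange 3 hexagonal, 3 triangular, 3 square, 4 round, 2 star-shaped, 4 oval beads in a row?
19! / (3! × 3! × 3! × 4! × 2! × 4!) = 488864376000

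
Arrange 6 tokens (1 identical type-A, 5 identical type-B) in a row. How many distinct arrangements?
6! / (1! × 5!) = 6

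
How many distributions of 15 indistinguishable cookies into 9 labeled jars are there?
C(15+9-1, 9-1) = C(23, 8) = 490314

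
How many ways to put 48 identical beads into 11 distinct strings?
C(48+11-1, 11-1) = C(58, 10) = 52179482355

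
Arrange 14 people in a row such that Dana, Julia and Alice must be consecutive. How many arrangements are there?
Treat the 3 as one block: (14-3+1)! × 3! = 479001600 × 6 = 2874009600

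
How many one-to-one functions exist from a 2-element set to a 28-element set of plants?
P(28,2) = 28!/(28-2)! = 756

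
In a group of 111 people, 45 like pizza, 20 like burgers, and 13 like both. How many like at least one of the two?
|A∪B| = |A| + |B| - |A∩B| = 45 + 20 - 13 = 52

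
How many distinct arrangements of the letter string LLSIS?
5! / (1! × 2! × 2!) = 30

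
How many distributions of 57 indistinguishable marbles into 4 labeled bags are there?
C(57+4-1, 4-1) = C(60, 3) = 34220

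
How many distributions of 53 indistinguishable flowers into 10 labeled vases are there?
C(53+10-1, 10-1) = C(62, 9) = 20286591270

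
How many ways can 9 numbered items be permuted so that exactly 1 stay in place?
Choose the 1 fixed point C(9,1) = 9, derange the rest: !8 = Σ_{j=0}^{8} (-1)^j·8!/j! = 40320 - 40320 + 20160 - 6720 + 1680 - 336 + 56 - 8 + 1 = 14833. Product = 9 × 14833 = 133497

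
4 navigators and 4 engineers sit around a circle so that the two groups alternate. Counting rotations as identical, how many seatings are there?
Fix one of the navigators: (4-1)! ways for the remaining navigators, × 4! ways for the engineers = 6 × 24 = 144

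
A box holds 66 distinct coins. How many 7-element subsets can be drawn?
C(66,7) = 66!/(7!×59!) = 778789440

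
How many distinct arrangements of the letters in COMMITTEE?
9! / (1! × 1! × 2! × 1! × 2! × 2!) = 45360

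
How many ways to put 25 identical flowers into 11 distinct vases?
C(25+11-1, 11-1) = C(35, 10) = 183579396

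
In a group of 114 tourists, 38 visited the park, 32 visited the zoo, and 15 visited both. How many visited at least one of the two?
|A∪B| = |A| + |B| - |A∩B| = 38 + 32 - 15 = 55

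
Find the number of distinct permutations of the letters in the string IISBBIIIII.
10! / (2! × 1! × 7!) = 360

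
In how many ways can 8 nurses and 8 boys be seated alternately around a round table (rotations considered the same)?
Fix one of the nurses: (8-1)! ways for the remaining nurses, × 8! ways for the boys = 5040 × 40320 = 203212800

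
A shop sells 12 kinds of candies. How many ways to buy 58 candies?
C(58+12-1, 12-1) = C(69, 11) = 1823810410032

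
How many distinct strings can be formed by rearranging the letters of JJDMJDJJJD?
10! / (1! × 3! × 6!) = 840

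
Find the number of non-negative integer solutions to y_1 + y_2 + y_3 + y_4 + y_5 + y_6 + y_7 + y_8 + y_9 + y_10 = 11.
C(11+10-1, 10-1) = C(20, 9) = 167960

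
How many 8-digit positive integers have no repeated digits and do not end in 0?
Last digit: 9 nonzero choices. First digit: 8 (nonzero, ≠last). Middle 6: P(8,6) = 20160. Total = 1451520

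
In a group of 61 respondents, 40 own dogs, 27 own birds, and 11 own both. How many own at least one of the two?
|A∪B| = |A| + |B| - |A∩B| = 40 + 27 - 11 = 56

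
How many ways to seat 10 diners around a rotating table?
Circular: fix one position, arrange the rest. (10-1)! = 362880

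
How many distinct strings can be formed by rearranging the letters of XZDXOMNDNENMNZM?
15! / (2! × 1! × 1! × 2! × 4! × 2! × 3!) = 1135134000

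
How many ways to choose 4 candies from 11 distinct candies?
C(11,4) = 11!/(4!×7!) = 330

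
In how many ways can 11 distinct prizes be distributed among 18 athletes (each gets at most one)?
P(18,11) = 18!/(18-11)! = 1270312243200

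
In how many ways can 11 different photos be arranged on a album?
11! = 39916800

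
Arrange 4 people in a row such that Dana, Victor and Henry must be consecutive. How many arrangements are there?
Treat the 3 as one block: (4-3+1)! × 3! = 2 × 6 = 12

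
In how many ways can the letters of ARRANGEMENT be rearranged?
11! / (2! × 2! × 2! × 1! × 2! × 1! × 1!) = 2494800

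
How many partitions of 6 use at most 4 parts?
By conjugation, equals partitions of 6 into parts ≤ 4. Let r_j(i) = number of partitions of i into parts ≤ j, for i = 0..6. r_1(i) = 1 for all i; r_j(i) = r_{j-1}(i) + r_j(i-j). Rows j = 2..4: ≤2: 1 1 2 2 3 3 4; ≤3: 1 1 2 3 4 5 7; ≤4: 1 1 2 3 5 6 9. r_4(6) = 9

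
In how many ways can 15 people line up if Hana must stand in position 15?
Fix one position: (15-1)! = 87178291200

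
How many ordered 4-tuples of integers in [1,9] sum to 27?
Coefficient of x^27 in (x + x² + ... + x^9)^4. By inclusion-exclusion on dice exceeding 9: Σ_j (-1)^j C(4,j)·C(27-1-9j, 3) = C(4,0)·C(26,3) - C(4,1)·C(17,3) + C(4,2)·C(8,3) = 1·2600 - 4·680 + 6·56 = 216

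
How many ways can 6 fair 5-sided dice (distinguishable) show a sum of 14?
Coefficient of x^14 in (x + x² + ... + x^5)^6. By inclusion-exclusion on dice exceeding 5: Σ_j (-1)^j C(6,j)·C(14-1-5j, 5) = C(6,0)·C(13,5) - C(6,1)·C(8,5) = 1·1287 - 6·56 = 951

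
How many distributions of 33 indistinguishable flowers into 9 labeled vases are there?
C(33+9-1, 9-1) = C(41, 8) = 95548245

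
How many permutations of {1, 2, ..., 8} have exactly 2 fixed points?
Choose the 2 fixed points C(8,2) = 28, derange the rest: !6 = Σ_{j=0}^{6} (-1)^j·6!/j! = 720 - 720 + 360 - 120 + 30 - 6 + 1 = 265. Product = 28 × 265 = 7420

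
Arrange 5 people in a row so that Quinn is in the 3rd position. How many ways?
Fix one position: (5-1)! = 24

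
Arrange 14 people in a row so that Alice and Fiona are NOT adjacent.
Total - adjacent = 14! - (14-1)!×2 = 87178291200 - 12454041600 = 74724249600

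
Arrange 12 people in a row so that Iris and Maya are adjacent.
Treat as block: (12-1)! × 2! = 39916800 × 2 = 79833600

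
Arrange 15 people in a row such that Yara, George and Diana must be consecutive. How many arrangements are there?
Treat the 3 as one block: (15-3+1)! × 3! = 6227020800 × 6 = 37362124800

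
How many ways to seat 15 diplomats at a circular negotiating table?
Circular: fix one position, arrange the rest. (15-1)! = 87178291200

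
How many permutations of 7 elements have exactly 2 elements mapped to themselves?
Choose the 2 fixed points C(7,2) = 21, derange the rest: !5 = Σ_{j=0}^{5} (-1)^j·5!/j! = 120 - 120 + 60 - 20 + 5 - 1 = 44. Product = 21 × 44 = 924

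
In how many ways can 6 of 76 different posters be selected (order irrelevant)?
C(76,6) = 76!/(6!×70!) = 218618940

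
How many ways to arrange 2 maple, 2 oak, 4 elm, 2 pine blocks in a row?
10! / (2! × 2! × 4! × 2!) = 18900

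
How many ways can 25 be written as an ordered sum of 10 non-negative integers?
C(25+10-1, 10-1) = C(34, 9) = 52451256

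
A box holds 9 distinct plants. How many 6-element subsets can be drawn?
C(9,6) = 9!/(6!×3!) = 84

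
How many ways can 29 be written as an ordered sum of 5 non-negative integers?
C(29+5-1, 5-1) = C(33, 4) = 40920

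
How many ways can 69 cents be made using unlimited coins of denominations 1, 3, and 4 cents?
Coefficient of x^69 in 1/(1-x^1) · 1/(1-x^3) · 1/(1-x^4). Case on j = number of 4-cent coins (j = 0..17); remainder r = 69 - 4j is made from {1,3} in ⌊r/3⌋+1 ways. r = 69, 65, 61, 57, 53, 49, 45, 41, 37, 33, 29, 25, 21, 17, 13, 9, 5, 1 → 24 + 22 + 21 + 20 + 18 + 17 + 16 + 14 + 13 + 12 + 10 + 9 + 8 + 6 + 5 + 4 + 2 + 1 = 222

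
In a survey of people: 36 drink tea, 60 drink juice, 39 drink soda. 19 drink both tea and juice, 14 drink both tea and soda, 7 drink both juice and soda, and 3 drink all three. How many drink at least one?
|A∪B∪C| = 36+60+39-19-14-7+3 = 98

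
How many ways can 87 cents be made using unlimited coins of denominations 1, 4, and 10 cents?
Coefficient of x^87 in 1/(1-x^1) · 1/(1-x^4) · 1/(1-x^10). Case on j = number of 10-cent coins (j = 0..8); remainder r = 87 - 10j is made from {1,4} in ⌊r/4⌋+1 ways. r = 87, 77, 67, 57, 47, 37, 27, 17, 7 → 22 + 20 + 17 + 15 + 12 + 10 + 7 + 5 + 2 = 110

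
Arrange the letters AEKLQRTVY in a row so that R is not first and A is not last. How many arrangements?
By inclusion-exclusion: 9! - 2×(9-1)! + (9-2)! = 362880 - 80640 + 5040 = 287280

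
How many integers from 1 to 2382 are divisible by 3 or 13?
⌊2382/3⌋ + ⌊2382/13⌋ - ⌊2382/39⌋ = 794 + 183 - 61 = 916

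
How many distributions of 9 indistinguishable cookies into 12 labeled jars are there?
C(9+12-1, 12-1) = C(20, 11) = 167960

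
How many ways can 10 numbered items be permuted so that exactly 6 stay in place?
Choose the 6 fixed points C(10,6) = 210, derange the rest: !4 = Σ_{j=0}^{4} (-1)^j·4!/j! = 24 - 24 + 12 - 4 + 1 = 9. Product = 210 × 9 = 1890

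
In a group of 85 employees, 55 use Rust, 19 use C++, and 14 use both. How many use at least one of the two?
|A∪B| = |A| + |B| - |A∩B| = 55 + 19 - 14 = 60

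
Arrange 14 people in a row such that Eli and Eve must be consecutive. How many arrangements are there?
Treat the 2 as one block: (14-2+1)! × 2! = 6227020800 × 2 = 12454041600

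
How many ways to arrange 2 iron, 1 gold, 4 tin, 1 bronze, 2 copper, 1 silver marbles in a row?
11! / (2! × 1! × 4! × 1! × 2! × 1!) = 415800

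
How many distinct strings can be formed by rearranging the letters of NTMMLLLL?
8! / (1! × 2! × 1! × 4!) = 840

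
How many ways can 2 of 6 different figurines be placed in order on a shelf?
P(6,2) = 6!/(6-2)! = 30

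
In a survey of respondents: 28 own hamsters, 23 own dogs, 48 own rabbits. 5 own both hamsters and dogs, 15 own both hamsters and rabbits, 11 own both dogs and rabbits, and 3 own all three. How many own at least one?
|A∪B∪C| = 28+23+48-5-15-11+3 = 71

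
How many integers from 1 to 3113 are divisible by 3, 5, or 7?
⌊3113/3⌋+⌊3113/5⌋+⌊3113/7⌋ - ⌊3113/15⌋-⌊3113/21⌋-⌊3113/35⌋ + ⌊3113/105⌋ = 1037+622+444 - 207-148-88 + 29 = 1689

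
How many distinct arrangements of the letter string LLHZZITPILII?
12! / (4! × 3! × 1! × 2! × 1! × 1!) = 1663200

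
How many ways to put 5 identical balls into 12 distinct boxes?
C(5+12-1, 12-1) = C(16, 11) = 4368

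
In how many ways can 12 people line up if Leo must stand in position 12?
Fix one position: (12-1)! = 39916800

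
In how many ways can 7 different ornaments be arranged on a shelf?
7! = 5040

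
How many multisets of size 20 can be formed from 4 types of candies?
C(20+4-1, 4-1) = C(23, 3) = 1771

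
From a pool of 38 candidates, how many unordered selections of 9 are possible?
C(38,9) = 38!/(9!×29!) = 163011640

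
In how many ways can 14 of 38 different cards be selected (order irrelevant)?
C(38,14) = 38!/(14!×24!) = 9669554100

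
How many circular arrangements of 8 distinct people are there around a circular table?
Circular: fix one position, arrange the rest. (8-1)! = 5040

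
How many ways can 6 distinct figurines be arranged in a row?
6! = 720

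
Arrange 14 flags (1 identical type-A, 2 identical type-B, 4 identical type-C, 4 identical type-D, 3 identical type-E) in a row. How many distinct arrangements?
14! / (1! × 2! × 4! × 4! × 3!) = 12612600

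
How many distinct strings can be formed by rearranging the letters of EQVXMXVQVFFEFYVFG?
17! / (4! × 2! × 1! × 1! × 2! × 1! × 2! × 4!) = 77189112000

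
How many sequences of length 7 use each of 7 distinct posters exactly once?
7! = 5040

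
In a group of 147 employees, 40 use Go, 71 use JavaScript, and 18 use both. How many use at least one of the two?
|A∪B| = |A| + |B| - |A∩B| = 40 + 71 - 18 = 93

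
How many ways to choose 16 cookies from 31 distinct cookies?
C(31,16) = 31!/(16!×15!) = 300540195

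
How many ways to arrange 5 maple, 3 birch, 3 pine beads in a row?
11! / (5! × 3! × 3!) = 9240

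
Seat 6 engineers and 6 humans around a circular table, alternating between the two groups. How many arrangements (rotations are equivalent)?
Fix one of the engineers: (6-1)! ways for the remaining engineers, × 6! ways for the humans = 120 × 720 = 86400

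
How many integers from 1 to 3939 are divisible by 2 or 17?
⌊3939/2⌋ + ⌊3939/17⌋ - ⌊3939/34⌋ = 1969 + 231 - 115 = 2085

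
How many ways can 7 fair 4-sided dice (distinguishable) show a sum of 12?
Coefficient of x^12 in (x + x² + ... + x^4)^7. By inclusion-exclusion on dice exceeding 4: Σ_j (-1)^j C(7,j)·C(12-1-4j, 6) = C(7,0)·C(11,6) - C(7,1)·C(7,6) = 1·462 - 7·7 = 413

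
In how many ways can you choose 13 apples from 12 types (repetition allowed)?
C(13+12-1, 12-1) = C(24, 11) = 2496144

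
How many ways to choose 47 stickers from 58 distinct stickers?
C(58,47) = 58!/(47!×11!) = 227692286640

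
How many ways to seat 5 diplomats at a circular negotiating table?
Circular: fix one position, arrange the rest. (5-1)! = 24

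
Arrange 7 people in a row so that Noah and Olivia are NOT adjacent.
Total - adjacent = 7! - (7-1)!×2 = 5040 - 1440 = 3600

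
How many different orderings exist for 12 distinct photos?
12! = 479001600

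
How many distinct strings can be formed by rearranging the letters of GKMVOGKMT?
9! / (2! × 1! × 1! × 2! × 1! × 2!) = 45360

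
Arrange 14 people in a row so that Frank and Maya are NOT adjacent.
Total - adjacent = 14! - (14-1)!×2 = 87178291200 - 12454041600 = 74724249600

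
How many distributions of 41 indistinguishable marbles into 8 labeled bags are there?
C(41+8-1, 8-1) = C(48, 7) = 73629072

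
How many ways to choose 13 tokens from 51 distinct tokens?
C(51,13) = 51!/(13!×38!) = 476260169700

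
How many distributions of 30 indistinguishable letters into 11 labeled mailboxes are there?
C(30+11-1, 11-1) = C(40, 10) = 847660528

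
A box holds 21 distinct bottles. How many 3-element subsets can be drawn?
C(21,3) = 21!/(3!×18!) = 1330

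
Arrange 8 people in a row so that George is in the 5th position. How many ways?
Fix one position: (8-1)! = 5040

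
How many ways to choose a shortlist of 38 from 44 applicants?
C(44,38) = 44!/(38!×6!) = 7059052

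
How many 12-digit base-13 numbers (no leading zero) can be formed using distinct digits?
First digit: 12 choices (nonzero). Then descending: 12 × 12 × 11 × 10 × 9 × 8 × 7 × 6 × 5 × 4 × 3 × 2 = 5748019200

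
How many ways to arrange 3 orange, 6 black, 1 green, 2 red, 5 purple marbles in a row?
17! / (3! × 6! × 1! × 2! × 5!) = 343062720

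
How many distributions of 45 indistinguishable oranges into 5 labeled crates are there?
C(45+5-1, 5-1) = C(49, 4) = 211876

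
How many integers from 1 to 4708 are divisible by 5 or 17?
⌊4708/5⌋ + ⌊4708/17⌋ - ⌊4708/85⌋ = 941 + 276 - 55 = 1162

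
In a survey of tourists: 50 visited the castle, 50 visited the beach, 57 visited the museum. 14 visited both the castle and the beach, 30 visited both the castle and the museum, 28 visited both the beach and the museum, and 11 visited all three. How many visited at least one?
|A∪B∪C| = 50+50+57-14-30-28+11 = 96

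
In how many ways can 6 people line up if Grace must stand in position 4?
Fix one position: (6-1)! = 120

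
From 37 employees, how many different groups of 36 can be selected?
C(37,36) = 37!/(36!×1!) = 37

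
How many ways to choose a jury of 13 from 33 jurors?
C(33,13) = 33!/(13!×20!) = 573166440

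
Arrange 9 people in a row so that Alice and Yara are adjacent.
Treat as block: (9-1)! × 2! = 40320 × 2 = 80640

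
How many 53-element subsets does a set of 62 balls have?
C(62,53) = 62!/(53!×9!) = 20286591270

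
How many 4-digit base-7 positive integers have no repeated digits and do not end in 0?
Last digit: 6 nonzero choices. First digit: 5 (nonzero, ≠last). Middle 2: P(5,2) = 20. Total = 600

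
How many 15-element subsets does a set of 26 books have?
C(26,15) = 26!/(15!×11!) = 7726160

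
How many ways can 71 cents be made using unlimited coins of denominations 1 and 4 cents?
Coefficient of x^71 in 1/(1-x^1) · 1/(1-x^4). Use j coins of 4 for j = 0..⌊71/4⌋ = 17, the rest in 1s: 17 + 1 = 18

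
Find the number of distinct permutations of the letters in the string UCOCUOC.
7! / (2! × 3! × 2!) = 210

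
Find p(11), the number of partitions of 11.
Pentagonal recurrence p(n) = p(n-1) + p(n-2) - p(n-5) - p(n-7) + p(n-12) + p(n-15) - ... gives p(0..10) = 1, 1, 2, 3, 5, 7, 11, 15, 22, 30, 42. p(11) = p(10) + p(9) - p(6) - p(4) = 42 + 30 - 11 - 5 = 56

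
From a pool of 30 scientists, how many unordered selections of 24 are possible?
C(30,24) = 30!/(24!×6!) = 593775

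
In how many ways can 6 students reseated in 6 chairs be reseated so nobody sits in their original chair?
!6 = Σ_{j=0}^{6} (-1)^j·6!/j! = 720 - 720 + 360 - 120 + 30 - 6 + 1 = 265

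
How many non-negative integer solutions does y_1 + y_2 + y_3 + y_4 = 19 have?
C(19+4-1, 4-1) = C(22, 3) = 1540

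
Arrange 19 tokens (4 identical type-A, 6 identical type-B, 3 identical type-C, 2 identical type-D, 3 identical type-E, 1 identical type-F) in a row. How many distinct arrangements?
19! / (4! × 6! × 3! × 2! × 3! × 1!) = 97772875200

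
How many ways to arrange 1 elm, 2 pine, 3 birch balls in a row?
6! / (1! × 2! × 3!) = 60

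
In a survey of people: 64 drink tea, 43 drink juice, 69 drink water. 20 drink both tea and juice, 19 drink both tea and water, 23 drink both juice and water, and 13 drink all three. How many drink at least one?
|A∪B∪C| = 64+43+69-20-19-23+13 = 127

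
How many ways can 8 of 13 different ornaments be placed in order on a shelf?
P(13,8) = 13!/(13-8)! = 51891840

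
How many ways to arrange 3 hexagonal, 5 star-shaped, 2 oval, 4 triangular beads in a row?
14! / (3! × 5! × 2! × 4!) = 2522520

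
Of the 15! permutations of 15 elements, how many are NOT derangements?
Complement of the derangements. !15 = Σ_{j=0}^{15} (-1)^j·15!/j! = 1307674368000 - 1307674368000 + 653837184000 - 217945728000 + 54486432000 - 10897286400 + 1816214400 - 259459200 + 32432400 - 3603600 + 360360 - 32760 + 2730 - 210 + 15 - 1 = 481066515734. 15! - !15 = 1307674368000 - 481066515734 = 826607852266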